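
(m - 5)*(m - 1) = m^2 - 6*m + 5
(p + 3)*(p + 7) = p^2 + 10*p + 21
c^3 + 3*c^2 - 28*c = c*(c - 4)*(c + 7)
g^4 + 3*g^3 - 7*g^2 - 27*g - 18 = (g - 3)*(g + 1)*(g + 2)*(g + 3)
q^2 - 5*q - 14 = (q - 7)*(q + 2)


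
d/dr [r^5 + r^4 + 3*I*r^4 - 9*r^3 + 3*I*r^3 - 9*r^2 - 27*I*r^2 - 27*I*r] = 5*r^4 + r^3*(4 + 12*I) + r^2*(-27 + 9*I) + r*(-18 - 54*I) - 27*I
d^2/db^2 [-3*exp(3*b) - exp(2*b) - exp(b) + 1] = (-27*exp(2*b) - 4*exp(b) - 1)*exp(b)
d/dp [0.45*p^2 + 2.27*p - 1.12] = 0.9*p + 2.27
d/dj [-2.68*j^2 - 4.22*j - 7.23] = -5.36*j - 4.22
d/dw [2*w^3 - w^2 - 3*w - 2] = 6*w^2 - 2*w - 3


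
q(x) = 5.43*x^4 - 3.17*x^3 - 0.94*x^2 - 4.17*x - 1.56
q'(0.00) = -4.17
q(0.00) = -1.56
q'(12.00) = 36135.99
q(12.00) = 106931.76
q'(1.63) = 61.56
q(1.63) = 13.75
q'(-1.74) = -144.11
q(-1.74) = 69.32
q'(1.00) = 6.16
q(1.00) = -4.41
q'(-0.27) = -4.78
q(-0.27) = -0.41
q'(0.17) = -4.66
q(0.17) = -2.31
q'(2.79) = 388.27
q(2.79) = 239.66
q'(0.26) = -4.92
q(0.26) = -2.74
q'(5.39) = 3110.56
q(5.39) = 4035.31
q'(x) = 21.72*x^3 - 9.51*x^2 - 1.88*x - 4.17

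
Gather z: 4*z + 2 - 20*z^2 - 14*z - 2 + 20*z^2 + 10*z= 0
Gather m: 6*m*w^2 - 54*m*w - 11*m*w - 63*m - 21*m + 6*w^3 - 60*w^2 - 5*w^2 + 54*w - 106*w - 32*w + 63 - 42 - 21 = m*(6*w^2 - 65*w - 84) + 6*w^3 - 65*w^2 - 84*w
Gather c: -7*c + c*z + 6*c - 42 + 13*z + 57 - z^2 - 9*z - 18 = c*(z - 1) - z^2 + 4*z - 3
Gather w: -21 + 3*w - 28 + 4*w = 7*w - 49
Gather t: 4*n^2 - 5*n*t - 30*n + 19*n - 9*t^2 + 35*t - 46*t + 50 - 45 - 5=4*n^2 - 11*n - 9*t^2 + t*(-5*n - 11)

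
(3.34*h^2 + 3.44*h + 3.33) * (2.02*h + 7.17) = 6.7468*h^3 + 30.8966*h^2 + 31.3914*h + 23.8761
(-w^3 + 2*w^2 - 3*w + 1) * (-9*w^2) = 9*w^5 - 18*w^4 + 27*w^3 - 9*w^2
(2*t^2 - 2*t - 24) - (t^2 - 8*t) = t^2 + 6*t - 24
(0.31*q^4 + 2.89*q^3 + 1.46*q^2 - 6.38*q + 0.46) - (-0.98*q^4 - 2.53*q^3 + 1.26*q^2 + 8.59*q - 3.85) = 1.29*q^4 + 5.42*q^3 + 0.2*q^2 - 14.97*q + 4.31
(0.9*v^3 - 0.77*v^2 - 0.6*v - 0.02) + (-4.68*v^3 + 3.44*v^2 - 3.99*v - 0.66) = -3.78*v^3 + 2.67*v^2 - 4.59*v - 0.68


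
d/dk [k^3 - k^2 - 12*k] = 3*k^2 - 2*k - 12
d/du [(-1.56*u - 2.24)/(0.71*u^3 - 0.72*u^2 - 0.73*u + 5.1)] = (2.2152*u^3 + 3.648*u^2 - 3.2256*u - 9.5912)/(0.5041*u^6 - 1.0224*u^5 - 0.5182*u^4 + 8.2932*u^3 - 6.8111*u^2 - 7.446*u + 26.01)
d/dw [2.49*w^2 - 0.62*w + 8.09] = 4.98*w - 0.62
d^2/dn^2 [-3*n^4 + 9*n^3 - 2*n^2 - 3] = -36*n^2 + 54*n - 4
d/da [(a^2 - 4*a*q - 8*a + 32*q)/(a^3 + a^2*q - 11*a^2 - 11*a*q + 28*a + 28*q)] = (2*(a - 2*q - 4)*(a^3 + a^2*q - 11*a^2 - 11*a*q + 28*a + 28*q) - (a^2 - 4*a*q - 8*a + 32*q)*(3*a^2 + 2*a*q - 22*a - 11*q + 28))/(a^3 + a^2*q - 11*a^2 - 11*a*q + 28*a + 28*q)^2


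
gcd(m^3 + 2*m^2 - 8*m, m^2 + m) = m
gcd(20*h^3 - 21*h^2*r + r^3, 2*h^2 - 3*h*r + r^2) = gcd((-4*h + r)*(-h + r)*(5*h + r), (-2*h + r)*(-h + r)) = -h + r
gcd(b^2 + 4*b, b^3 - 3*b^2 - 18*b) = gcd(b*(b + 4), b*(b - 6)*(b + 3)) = b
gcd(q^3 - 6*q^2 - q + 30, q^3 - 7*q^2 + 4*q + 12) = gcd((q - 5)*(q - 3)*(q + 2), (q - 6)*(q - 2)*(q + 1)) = 1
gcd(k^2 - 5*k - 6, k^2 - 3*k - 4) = k + 1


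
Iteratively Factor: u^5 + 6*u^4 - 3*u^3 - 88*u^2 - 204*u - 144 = (u + 3)*(u^4 + 3*u^3 - 12*u^2 - 52*u - 48) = (u + 3)^2*(u^3 - 12*u - 16) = (u - 4)*(u + 3)^2*(u^2 + 4*u + 4) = (u - 4)*(u + 2)*(u + 3)^2*(u + 2)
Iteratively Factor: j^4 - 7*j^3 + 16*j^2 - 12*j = (j - 3)*(j^3 - 4*j^2 + 4*j) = j*(j - 3)*(j^2 - 4*j + 4) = j*(j - 3)*(j - 2)*(j - 2)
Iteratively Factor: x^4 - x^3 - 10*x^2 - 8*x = (x + 1)*(x^3 - 2*x^2 - 8*x) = (x - 4)*(x + 1)*(x^2 + 2*x) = (x - 4)*(x + 1)*(x + 2)*(x)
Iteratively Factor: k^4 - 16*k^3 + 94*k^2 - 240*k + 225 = (k - 5)*(k^3 - 11*k^2 + 39*k - 45) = (k - 5)*(k - 3)*(k^2 - 8*k + 15) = (k - 5)^2*(k - 3)*(k - 3)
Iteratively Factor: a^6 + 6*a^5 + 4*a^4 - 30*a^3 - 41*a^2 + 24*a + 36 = (a + 1)*(a^5 + 5*a^4 - a^3 - 29*a^2 - 12*a + 36) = (a - 1)*(a + 1)*(a^4 + 6*a^3 + 5*a^2 - 24*a - 36) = (a - 1)*(a + 1)*(a + 3)*(a^3 + 3*a^2 - 4*a - 12) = (a - 1)*(a + 1)*(a + 3)^2*(a^2 - 4) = (a - 1)*(a + 1)*(a + 2)*(a + 3)^2*(a - 2)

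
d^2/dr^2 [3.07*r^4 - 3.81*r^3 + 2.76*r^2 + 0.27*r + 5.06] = 36.84*r^2 - 22.86*r + 5.52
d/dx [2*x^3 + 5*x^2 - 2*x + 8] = 6*x^2 + 10*x - 2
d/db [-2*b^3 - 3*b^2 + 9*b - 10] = -6*b^2 - 6*b + 9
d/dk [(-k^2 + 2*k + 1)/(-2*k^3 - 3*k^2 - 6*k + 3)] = 2*(-k^4 + 4*k^3 + 9*k^2 + 6)/(4*k^6 + 12*k^5 + 33*k^4 + 24*k^3 + 18*k^2 - 36*k + 9)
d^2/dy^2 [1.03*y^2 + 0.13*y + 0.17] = 2.06000000000000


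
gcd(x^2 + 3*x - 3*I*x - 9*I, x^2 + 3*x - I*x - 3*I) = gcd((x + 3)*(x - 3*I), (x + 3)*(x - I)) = x + 3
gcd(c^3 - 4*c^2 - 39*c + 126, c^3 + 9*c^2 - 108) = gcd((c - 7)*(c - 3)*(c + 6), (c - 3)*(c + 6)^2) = c^2 + 3*c - 18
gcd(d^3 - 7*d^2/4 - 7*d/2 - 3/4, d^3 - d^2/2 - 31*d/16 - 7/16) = d^2 + 5*d/4 + 1/4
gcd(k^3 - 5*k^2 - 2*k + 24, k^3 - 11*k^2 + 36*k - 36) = k - 3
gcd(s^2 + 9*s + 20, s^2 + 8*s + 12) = 1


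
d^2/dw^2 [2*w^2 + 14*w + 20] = 4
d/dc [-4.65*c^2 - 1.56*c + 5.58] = -9.3*c - 1.56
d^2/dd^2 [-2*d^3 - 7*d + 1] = -12*d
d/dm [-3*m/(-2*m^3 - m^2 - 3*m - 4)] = 3*(-4*m^3 - m^2 + 4)/(4*m^6 + 4*m^5 + 13*m^4 + 22*m^3 + 17*m^2 + 24*m + 16)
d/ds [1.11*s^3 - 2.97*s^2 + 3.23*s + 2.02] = 3.33*s^2 - 5.94*s + 3.23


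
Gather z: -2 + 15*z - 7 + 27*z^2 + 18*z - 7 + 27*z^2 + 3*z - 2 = 54*z^2 + 36*z - 18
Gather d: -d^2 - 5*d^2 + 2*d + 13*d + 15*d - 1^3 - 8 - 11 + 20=-6*d^2 + 30*d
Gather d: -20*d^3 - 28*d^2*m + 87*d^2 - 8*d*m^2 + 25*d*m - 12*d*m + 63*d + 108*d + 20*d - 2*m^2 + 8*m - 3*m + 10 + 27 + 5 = -20*d^3 + d^2*(87 - 28*m) + d*(-8*m^2 + 13*m + 191) - 2*m^2 + 5*m + 42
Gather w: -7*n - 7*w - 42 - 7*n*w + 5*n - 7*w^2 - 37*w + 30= -2*n - 7*w^2 + w*(-7*n - 44) - 12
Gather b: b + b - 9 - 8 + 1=2*b - 16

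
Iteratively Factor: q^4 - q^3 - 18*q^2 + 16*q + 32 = (q - 2)*(q^3 + q^2 - 16*q - 16) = (q - 2)*(q + 4)*(q^2 - 3*q - 4) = (q - 4)*(q - 2)*(q + 4)*(q + 1)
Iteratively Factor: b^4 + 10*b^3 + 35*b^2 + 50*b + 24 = (b + 3)*(b^3 + 7*b^2 + 14*b + 8) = (b + 2)*(b + 3)*(b^2 + 5*b + 4) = (b + 2)*(b + 3)*(b + 4)*(b + 1)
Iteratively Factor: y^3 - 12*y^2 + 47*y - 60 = (y - 5)*(y^2 - 7*y + 12) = (y - 5)*(y - 4)*(y - 3)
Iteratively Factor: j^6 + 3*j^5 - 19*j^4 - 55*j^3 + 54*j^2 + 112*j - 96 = (j + 3)*(j^5 - 19*j^3 + 2*j^2 + 48*j - 32) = (j - 4)*(j + 3)*(j^4 + 4*j^3 - 3*j^2 - 10*j + 8) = (j - 4)*(j + 3)*(j + 4)*(j^3 - 3*j + 2) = (j - 4)*(j - 1)*(j + 3)*(j + 4)*(j^2 + j - 2) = (j - 4)*(j - 1)^2*(j + 3)*(j + 4)*(j + 2)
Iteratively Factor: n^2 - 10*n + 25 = (n - 5)*(n - 5)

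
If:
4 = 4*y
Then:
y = 1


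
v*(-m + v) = -m*v + v^2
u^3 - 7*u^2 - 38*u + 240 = (u - 8)*(u - 5)*(u + 6)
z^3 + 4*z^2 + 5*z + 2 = (z + 1)^2*(z + 2)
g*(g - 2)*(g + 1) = g^3 - g^2 - 2*g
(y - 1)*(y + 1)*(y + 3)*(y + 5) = y^4 + 8*y^3 + 14*y^2 - 8*y - 15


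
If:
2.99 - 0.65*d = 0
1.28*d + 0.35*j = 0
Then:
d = 4.60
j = -16.82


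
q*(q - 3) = q^2 - 3*q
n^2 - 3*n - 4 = (n - 4)*(n + 1)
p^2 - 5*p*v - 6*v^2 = (p - 6*v)*(p + v)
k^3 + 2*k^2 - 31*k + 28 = (k - 4)*(k - 1)*(k + 7)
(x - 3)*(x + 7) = x^2 + 4*x - 21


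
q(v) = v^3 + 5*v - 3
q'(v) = 3*v^2 + 5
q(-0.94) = -8.53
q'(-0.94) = 7.65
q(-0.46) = -5.40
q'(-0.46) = 5.63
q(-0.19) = -3.96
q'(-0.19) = 5.11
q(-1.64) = -15.61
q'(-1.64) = 13.07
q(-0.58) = -6.10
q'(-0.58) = 6.01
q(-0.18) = -3.91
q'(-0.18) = 5.10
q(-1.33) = -12.00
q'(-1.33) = 10.31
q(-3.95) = -84.38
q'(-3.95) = 51.81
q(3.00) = 39.00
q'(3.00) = 32.00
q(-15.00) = -3453.00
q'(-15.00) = 680.00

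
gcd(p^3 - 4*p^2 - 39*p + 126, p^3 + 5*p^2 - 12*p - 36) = p^2 + 3*p - 18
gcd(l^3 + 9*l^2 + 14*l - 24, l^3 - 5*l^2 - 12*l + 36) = 1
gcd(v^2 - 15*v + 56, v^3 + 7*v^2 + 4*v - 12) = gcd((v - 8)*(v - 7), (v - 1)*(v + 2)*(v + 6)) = 1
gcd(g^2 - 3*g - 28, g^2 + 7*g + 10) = 1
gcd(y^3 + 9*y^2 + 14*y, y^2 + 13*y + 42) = y + 7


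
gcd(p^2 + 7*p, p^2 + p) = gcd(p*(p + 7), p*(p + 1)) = p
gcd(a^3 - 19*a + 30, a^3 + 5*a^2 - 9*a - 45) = a^2 + 2*a - 15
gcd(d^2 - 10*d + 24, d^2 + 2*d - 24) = d - 4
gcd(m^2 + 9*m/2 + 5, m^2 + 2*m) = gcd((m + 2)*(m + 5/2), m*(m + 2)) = m + 2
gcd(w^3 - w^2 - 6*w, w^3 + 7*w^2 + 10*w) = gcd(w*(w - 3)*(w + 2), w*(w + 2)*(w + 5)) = w^2 + 2*w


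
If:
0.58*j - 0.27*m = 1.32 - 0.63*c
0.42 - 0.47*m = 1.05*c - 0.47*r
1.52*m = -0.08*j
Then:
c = 0.436710944315507*r + 0.441311540170856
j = 1.75354303491186 - 0.463014172139647*r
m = 0.0243691669547183*r - 0.0922917386795714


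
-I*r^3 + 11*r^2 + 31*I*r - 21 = (r + 3*I)*(r + 7*I)*(-I*r + 1)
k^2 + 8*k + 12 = (k + 2)*(k + 6)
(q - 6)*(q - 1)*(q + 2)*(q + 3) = q^4 - 2*q^3 - 23*q^2 - 12*q + 36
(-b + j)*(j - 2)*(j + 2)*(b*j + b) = -b^2*j^3 - b^2*j^2 + 4*b^2*j + 4*b^2 + b*j^4 + b*j^3 - 4*b*j^2 - 4*b*j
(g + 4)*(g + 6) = g^2 + 10*g + 24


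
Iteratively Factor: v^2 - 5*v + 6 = (v - 3)*(v - 2)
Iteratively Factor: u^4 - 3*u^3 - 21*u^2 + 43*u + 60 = (u + 1)*(u^3 - 4*u^2 - 17*u + 60) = (u - 5)*(u + 1)*(u^2 + u - 12) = (u - 5)*(u - 3)*(u + 1)*(u + 4)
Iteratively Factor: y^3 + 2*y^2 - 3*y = (y + 3)*(y^2 - y) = (y - 1)*(y + 3)*(y)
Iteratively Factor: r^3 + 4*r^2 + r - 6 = (r + 2)*(r^2 + 2*r - 3) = (r - 1)*(r + 2)*(r + 3)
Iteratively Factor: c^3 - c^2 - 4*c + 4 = (c - 1)*(c^2 - 4) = (c - 1)*(c + 2)*(c - 2)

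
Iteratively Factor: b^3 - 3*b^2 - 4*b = (b - 4)*(b^2 + b) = b*(b - 4)*(b + 1)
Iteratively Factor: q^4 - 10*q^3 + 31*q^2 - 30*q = (q - 5)*(q^3 - 5*q^2 + 6*q) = (q - 5)*(q - 2)*(q^2 - 3*q) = q*(q - 5)*(q - 2)*(q - 3)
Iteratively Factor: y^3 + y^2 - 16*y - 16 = (y - 4)*(y^2 + 5*y + 4) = (y - 4)*(y + 1)*(y + 4)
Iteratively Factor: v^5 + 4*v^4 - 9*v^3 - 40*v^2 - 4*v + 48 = (v - 3)*(v^4 + 7*v^3 + 12*v^2 - 4*v - 16) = (v - 3)*(v + 2)*(v^3 + 5*v^2 + 2*v - 8) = (v - 3)*(v + 2)^2*(v^2 + 3*v - 4) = (v - 3)*(v + 2)^2*(v + 4)*(v - 1)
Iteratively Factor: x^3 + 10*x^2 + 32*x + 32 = (x + 2)*(x^2 + 8*x + 16) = (x + 2)*(x + 4)*(x + 4)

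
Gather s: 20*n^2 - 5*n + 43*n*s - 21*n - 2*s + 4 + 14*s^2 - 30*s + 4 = 20*n^2 - 26*n + 14*s^2 + s*(43*n - 32) + 8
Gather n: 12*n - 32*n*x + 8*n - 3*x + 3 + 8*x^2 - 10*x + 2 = n*(20 - 32*x) + 8*x^2 - 13*x + 5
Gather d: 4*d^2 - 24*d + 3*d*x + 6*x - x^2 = 4*d^2 + d*(3*x - 24) - x^2 + 6*x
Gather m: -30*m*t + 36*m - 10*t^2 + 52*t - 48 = m*(36 - 30*t) - 10*t^2 + 52*t - 48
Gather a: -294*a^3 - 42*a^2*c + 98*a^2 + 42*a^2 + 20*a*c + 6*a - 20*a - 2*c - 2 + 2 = -294*a^3 + a^2*(140 - 42*c) + a*(20*c - 14) - 2*c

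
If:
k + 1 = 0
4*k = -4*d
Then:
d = 1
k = -1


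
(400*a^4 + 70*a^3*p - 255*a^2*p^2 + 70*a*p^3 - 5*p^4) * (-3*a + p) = -1200*a^5 + 190*a^4*p + 835*a^3*p^2 - 465*a^2*p^3 + 85*a*p^4 - 5*p^5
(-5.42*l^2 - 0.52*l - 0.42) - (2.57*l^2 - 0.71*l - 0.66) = -7.99*l^2 + 0.19*l + 0.24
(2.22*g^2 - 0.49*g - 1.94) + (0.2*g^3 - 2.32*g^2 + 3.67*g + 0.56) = 0.2*g^3 - 0.0999999999999996*g^2 + 3.18*g - 1.38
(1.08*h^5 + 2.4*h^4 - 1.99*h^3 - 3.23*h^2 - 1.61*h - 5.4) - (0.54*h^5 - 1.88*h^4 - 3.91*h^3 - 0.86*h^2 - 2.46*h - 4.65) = 0.54*h^5 + 4.28*h^4 + 1.92*h^3 - 2.37*h^2 + 0.85*h - 0.75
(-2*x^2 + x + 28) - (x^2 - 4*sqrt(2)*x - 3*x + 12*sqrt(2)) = -3*x^2 + 4*x + 4*sqrt(2)*x - 12*sqrt(2) + 28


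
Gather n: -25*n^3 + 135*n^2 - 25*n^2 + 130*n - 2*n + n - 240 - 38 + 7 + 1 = -25*n^3 + 110*n^2 + 129*n - 270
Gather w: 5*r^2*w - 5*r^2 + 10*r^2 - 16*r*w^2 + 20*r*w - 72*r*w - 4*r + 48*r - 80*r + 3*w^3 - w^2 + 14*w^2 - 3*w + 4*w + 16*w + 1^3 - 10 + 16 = 5*r^2 - 36*r + 3*w^3 + w^2*(13 - 16*r) + w*(5*r^2 - 52*r + 17) + 7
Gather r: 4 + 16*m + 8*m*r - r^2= 8*m*r + 16*m - r^2 + 4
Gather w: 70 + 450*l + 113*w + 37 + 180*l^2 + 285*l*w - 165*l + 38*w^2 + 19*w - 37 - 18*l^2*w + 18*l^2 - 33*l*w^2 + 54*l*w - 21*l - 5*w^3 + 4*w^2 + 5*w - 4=198*l^2 + 264*l - 5*w^3 + w^2*(42 - 33*l) + w*(-18*l^2 + 339*l + 137) + 66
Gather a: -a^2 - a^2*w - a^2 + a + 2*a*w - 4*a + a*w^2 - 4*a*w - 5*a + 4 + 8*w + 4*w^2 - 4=a^2*(-w - 2) + a*(w^2 - 2*w - 8) + 4*w^2 + 8*w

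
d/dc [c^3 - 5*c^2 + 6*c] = 3*c^2 - 10*c + 6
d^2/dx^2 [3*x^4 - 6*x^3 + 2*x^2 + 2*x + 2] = 36*x^2 - 36*x + 4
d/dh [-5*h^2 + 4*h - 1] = 4 - 10*h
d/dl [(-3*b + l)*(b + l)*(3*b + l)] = -9*b^2 + 2*b*l + 3*l^2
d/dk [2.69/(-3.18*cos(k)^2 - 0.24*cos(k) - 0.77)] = -(17.1084*cos(k) + 0.6456)*sin(k)/(3.18*cos(k)^2 + 0.24*cos(k) + 0.77)^2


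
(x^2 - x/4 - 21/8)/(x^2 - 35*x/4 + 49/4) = (x + 3/2)/(x - 7)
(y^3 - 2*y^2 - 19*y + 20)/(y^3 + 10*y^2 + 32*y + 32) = (y^2 - 6*y + 5)/(y^2 + 6*y + 8)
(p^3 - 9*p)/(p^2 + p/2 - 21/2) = 2*p*(p + 3)/(2*p + 7)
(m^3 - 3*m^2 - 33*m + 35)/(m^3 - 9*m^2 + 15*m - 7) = (m + 5)/(m - 1)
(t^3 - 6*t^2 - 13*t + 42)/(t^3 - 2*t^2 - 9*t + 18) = (t - 7)/(t - 3)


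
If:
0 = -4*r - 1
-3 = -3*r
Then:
No Solution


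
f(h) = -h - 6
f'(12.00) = -1.00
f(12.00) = -18.00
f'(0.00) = -1.00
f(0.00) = -6.00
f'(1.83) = -1.00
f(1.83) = -7.83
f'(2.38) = -1.00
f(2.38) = -8.38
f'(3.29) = -1.00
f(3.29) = -9.29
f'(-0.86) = -1.00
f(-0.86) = -5.14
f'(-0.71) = -1.00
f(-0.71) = -5.29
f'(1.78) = -1.00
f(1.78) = -7.78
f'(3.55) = -1.00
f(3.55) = -9.55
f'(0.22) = -1.00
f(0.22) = -6.22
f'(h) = -1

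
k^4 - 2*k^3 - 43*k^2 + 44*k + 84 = (k - 7)*(k - 2)*(k + 1)*(k + 6)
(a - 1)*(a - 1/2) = a^2 - 3*a/2 + 1/2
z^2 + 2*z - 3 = (z - 1)*(z + 3)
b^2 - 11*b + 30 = (b - 6)*(b - 5)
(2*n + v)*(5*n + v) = 10*n^2 + 7*n*v + v^2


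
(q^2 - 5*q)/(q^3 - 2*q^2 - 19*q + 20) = q/(q^2 + 3*q - 4)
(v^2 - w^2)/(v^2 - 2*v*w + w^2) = (v + w)/(v - w)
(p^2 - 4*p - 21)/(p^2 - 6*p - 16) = (-p^2 + 4*p + 21)/(-p^2 + 6*p + 16)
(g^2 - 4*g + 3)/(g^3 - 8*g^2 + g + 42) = (g - 1)/(g^2 - 5*g - 14)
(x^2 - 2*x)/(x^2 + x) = (x - 2)/(x + 1)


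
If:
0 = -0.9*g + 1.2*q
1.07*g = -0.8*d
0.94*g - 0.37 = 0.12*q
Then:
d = -0.58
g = 0.44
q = 0.33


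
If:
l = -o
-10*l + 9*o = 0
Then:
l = 0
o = 0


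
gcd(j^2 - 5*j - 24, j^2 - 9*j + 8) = j - 8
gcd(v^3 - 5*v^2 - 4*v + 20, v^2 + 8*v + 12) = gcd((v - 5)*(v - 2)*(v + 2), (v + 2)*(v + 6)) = v + 2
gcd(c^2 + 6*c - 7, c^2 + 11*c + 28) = c + 7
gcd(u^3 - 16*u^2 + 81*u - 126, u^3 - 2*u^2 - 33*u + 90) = u - 3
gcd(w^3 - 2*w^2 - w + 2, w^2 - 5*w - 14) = 1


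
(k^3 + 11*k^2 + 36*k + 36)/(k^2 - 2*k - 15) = (k^2 + 8*k + 12)/(k - 5)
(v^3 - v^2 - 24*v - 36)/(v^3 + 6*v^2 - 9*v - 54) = (v^2 - 4*v - 12)/(v^2 + 3*v - 18)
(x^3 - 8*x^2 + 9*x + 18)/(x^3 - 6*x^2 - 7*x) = (x^2 - 9*x + 18)/(x*(x - 7))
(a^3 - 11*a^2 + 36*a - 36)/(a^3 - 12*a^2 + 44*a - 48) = (a - 3)/(a - 4)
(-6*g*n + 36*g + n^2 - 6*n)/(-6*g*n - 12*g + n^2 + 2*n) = (n - 6)/(n + 2)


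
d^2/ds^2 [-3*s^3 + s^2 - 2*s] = 2 - 18*s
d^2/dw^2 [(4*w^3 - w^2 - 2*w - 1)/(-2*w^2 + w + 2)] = 10*(-2*w^3 - 6*w + 1)/(8*w^6 - 12*w^5 - 18*w^4 + 23*w^3 + 18*w^2 - 12*w - 8)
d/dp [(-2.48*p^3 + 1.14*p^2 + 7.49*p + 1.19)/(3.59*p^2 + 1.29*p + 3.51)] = (-8.9032*p^4 - 6.3984*p^3 - 51.5329*p^2 - 0.541399999999999*p + 24.7548)/(12.8881*p^4 + 9.2622*p^3 + 26.8659*p^2 + 9.0558*p + 12.3201)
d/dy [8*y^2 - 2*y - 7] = 16*y - 2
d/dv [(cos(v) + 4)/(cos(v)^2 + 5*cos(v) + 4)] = sin(v)/(cos(v) + 1)^2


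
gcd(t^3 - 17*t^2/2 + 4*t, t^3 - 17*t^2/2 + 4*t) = t^3 - 17*t^2/2 + 4*t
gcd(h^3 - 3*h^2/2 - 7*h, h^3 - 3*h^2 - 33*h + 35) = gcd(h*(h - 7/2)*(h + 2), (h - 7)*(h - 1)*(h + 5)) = 1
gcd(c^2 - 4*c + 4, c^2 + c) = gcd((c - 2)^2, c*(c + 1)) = 1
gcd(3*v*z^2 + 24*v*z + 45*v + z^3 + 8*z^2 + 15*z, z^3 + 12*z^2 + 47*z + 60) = z^2 + 8*z + 15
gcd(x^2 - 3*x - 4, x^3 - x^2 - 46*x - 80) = 1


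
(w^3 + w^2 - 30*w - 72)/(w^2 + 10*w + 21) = (w^2 - 2*w - 24)/(w + 7)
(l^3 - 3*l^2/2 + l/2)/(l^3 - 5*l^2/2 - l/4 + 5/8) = 4*l*(l - 1)/(4*l^2 - 8*l - 5)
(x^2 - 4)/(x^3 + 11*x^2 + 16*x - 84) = (x + 2)/(x^2 + 13*x + 42)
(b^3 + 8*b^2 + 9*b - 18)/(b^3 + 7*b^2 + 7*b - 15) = (b + 6)/(b + 5)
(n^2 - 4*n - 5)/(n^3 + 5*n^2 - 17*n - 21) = (n - 5)/(n^2 + 4*n - 21)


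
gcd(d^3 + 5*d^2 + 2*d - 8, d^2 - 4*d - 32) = d + 4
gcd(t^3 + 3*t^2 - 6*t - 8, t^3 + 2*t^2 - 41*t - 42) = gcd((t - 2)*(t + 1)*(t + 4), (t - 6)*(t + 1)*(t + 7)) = t + 1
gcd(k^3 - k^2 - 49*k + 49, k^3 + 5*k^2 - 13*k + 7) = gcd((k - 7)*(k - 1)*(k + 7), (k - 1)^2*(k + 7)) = k^2 + 6*k - 7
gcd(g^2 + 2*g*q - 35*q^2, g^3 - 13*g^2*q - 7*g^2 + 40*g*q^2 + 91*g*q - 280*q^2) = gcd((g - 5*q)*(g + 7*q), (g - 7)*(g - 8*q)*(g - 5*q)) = -g + 5*q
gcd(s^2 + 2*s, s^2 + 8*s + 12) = s + 2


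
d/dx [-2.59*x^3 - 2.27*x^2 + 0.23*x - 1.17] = -7.77*x^2 - 4.54*x + 0.23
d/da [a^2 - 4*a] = 2*a - 4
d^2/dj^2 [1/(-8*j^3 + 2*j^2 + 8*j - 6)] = ((12*j - 1)*(4*j^3 - j^2 - 4*j + 3) - 4*(-6*j^2 + j + 2)^2)/(4*j^3 - j^2 - 4*j + 3)^3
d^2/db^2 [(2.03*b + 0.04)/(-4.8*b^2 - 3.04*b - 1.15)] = (-(2.03*b + 0.04)*(9.6*b + 3.04)*(19.2*b + 6.08) + (58.464*b + 12.7264)*(4.8*b^2 + 3.04*b + 1.15))/(4.8*b^2 + 3.04*b + 1.15)^3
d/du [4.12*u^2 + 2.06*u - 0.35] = 8.24*u + 2.06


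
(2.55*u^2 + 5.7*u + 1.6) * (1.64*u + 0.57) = 4.182*u^3 + 10.8015*u^2 + 5.873*u + 0.912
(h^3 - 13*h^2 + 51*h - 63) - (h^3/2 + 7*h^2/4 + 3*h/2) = h^3/2 - 59*h^2/4 + 99*h/2 - 63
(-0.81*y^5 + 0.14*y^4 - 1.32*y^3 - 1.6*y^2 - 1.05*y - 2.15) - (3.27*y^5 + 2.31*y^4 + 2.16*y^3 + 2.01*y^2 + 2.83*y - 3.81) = -4.08*y^5 - 2.17*y^4 - 3.48*y^3 - 3.61*y^2 - 3.88*y + 1.66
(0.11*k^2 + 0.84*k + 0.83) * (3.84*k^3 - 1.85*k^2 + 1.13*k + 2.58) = 0.4224*k^5 + 3.0221*k^4 + 1.7575*k^3 - 0.3025*k^2 + 3.1051*k + 2.1414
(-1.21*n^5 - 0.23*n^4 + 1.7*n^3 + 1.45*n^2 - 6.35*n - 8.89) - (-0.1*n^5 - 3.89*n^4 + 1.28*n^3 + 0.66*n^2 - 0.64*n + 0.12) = -1.11*n^5 + 3.66*n^4 + 0.42*n^3 + 0.79*n^2 - 5.71*n - 9.01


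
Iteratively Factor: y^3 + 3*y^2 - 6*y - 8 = (y + 1)*(y^2 + 2*y - 8) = (y - 2)*(y + 1)*(y + 4)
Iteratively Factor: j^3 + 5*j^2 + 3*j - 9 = (j + 3)*(j^2 + 2*j - 3) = (j - 1)*(j + 3)*(j + 3)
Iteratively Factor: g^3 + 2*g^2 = (g + 2)*(g^2) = g*(g + 2)*(g)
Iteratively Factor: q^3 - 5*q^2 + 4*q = (q)*(q^2 - 5*q + 4) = q*(q - 4)*(q - 1)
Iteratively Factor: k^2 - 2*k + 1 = (k - 1)*(k - 1)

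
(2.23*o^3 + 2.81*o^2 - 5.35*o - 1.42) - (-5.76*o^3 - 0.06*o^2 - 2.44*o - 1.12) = 7.99*o^3 + 2.87*o^2 - 2.91*o - 0.3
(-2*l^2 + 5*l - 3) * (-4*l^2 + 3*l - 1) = 8*l^4 - 26*l^3 + 29*l^2 - 14*l + 3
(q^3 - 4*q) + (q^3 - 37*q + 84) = 2*q^3 - 41*q + 84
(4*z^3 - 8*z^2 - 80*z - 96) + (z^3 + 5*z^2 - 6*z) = 5*z^3 - 3*z^2 - 86*z - 96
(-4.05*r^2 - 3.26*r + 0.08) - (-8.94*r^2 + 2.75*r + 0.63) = 4.89*r^2 - 6.01*r - 0.55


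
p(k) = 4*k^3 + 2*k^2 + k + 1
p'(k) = 12*k^2 + 4*k + 1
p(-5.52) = -616.37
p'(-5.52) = 344.56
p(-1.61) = -12.12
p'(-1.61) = 25.67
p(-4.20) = -264.27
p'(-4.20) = 195.88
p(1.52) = 21.19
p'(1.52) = 34.80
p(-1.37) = -6.90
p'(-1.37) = 18.04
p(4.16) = 327.74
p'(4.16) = 225.31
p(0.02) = 1.02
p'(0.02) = 1.08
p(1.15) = 10.88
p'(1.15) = 21.47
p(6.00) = 943.00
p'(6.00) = 457.00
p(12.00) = 7213.00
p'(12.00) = 1777.00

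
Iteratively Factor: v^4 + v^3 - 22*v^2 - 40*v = (v + 2)*(v^3 - v^2 - 20*v) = (v - 5)*(v + 2)*(v^2 + 4*v) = (v - 5)*(v + 2)*(v + 4)*(v)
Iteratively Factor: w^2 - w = (w - 1)*(w)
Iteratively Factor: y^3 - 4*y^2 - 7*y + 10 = (y + 2)*(y^2 - 6*y + 5) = (y - 5)*(y + 2)*(y - 1)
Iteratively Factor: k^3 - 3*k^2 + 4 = (k + 1)*(k^2 - 4*k + 4) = (k - 2)*(k + 1)*(k - 2)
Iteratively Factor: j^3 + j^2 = (j)*(j^2 + j) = j*(j + 1)*(j)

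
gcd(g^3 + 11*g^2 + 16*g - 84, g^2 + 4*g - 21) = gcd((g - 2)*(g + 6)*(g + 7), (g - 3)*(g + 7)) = g + 7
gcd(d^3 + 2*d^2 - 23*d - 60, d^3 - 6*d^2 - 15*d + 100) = d^2 - d - 20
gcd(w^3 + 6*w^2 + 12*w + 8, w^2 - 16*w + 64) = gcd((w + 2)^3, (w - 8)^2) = 1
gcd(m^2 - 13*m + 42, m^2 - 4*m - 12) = m - 6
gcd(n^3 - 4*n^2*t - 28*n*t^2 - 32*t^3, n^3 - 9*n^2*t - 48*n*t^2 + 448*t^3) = -n + 8*t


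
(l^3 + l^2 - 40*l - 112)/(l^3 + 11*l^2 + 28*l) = (l^2 - 3*l - 28)/(l*(l + 7))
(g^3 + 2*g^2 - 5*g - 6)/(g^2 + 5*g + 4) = (g^2 + g - 6)/(g + 4)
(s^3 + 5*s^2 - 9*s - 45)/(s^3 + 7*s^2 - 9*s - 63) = (s + 5)/(s + 7)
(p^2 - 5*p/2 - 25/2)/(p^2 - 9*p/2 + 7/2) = (2*p^2 - 5*p - 25)/(2*p^2 - 9*p + 7)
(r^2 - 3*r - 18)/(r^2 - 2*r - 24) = (r + 3)/(r + 4)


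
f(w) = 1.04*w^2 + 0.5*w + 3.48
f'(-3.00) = -5.74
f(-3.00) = 11.34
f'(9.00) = 19.22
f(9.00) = 92.22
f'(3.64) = 8.07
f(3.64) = 19.08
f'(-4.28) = -8.40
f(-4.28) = 20.39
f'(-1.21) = -2.02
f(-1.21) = 4.40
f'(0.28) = 1.08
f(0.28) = 3.70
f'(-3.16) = -6.07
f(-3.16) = 12.29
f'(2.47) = 5.64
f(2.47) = 11.06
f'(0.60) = 1.75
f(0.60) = 4.15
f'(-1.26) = -2.12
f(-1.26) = 4.50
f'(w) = 2.08*w + 0.5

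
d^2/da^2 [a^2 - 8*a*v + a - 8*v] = 2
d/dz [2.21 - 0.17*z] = -0.170000000000000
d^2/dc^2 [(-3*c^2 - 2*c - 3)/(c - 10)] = -646/(c^3 - 30*c^2 + 300*c - 1000)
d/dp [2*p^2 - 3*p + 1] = 4*p - 3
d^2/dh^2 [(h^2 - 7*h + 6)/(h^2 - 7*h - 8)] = 84*(h^2 - 7*h + 19)/(h^6 - 21*h^5 + 123*h^4 - 7*h^3 - 984*h^2 - 1344*h - 512)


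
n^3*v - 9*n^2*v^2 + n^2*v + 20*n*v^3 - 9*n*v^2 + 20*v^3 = (n - 5*v)*(n - 4*v)*(n*v + v)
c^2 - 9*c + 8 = (c - 8)*(c - 1)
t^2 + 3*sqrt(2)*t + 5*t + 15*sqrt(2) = (t + 5)*(t + 3*sqrt(2))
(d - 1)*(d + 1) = d^2 - 1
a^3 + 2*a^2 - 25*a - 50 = (a - 5)*(a + 2)*(a + 5)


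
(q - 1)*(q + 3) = q^2 + 2*q - 3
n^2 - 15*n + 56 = (n - 8)*(n - 7)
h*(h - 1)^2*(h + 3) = h^4 + h^3 - 5*h^2 + 3*h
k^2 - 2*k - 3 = (k - 3)*(k + 1)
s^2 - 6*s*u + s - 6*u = (s + 1)*(s - 6*u)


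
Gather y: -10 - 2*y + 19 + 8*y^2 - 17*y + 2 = 8*y^2 - 19*y + 11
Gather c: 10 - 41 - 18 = -49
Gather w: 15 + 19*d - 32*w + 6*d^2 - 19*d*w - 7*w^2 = 6*d^2 + 19*d - 7*w^2 + w*(-19*d - 32) + 15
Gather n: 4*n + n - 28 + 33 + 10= 5*n + 15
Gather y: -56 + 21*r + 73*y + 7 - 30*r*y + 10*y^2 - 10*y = 21*r + 10*y^2 + y*(63 - 30*r) - 49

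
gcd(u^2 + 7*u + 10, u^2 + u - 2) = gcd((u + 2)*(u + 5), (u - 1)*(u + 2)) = u + 2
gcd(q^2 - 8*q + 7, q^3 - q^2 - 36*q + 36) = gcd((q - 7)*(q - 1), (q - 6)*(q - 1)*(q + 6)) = q - 1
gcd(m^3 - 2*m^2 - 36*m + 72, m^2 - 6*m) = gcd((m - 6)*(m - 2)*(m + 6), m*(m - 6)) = m - 6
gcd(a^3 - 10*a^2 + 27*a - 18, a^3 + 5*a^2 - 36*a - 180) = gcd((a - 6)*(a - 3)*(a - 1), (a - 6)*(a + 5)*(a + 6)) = a - 6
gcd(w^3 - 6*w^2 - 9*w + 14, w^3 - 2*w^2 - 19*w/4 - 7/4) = 1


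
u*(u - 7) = u^2 - 7*u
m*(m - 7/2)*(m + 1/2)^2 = m^4 - 5*m^3/2 - 13*m^2/4 - 7*m/8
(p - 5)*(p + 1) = p^2 - 4*p - 5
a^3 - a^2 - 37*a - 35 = (a - 7)*(a + 1)*(a + 5)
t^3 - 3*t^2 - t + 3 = (t - 3)*(t - 1)*(t + 1)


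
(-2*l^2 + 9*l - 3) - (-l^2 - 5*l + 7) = -l^2 + 14*l - 10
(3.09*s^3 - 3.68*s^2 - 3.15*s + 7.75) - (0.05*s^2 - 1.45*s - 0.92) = 3.09*s^3 - 3.73*s^2 - 1.7*s + 8.67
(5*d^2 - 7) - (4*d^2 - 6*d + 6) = d^2 + 6*d - 13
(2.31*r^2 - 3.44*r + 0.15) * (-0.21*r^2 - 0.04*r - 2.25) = -0.4851*r^4 + 0.63*r^3 - 5.0914*r^2 + 7.734*r - 0.3375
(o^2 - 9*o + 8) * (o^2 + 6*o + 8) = o^4 - 3*o^3 - 38*o^2 - 24*o + 64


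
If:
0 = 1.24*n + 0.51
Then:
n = -0.41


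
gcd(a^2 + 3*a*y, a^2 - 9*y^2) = a + 3*y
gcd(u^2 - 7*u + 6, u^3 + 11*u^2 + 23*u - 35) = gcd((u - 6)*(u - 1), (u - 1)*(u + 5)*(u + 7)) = u - 1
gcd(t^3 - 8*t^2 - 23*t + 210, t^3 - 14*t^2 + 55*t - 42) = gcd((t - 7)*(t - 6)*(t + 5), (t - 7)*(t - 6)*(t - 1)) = t^2 - 13*t + 42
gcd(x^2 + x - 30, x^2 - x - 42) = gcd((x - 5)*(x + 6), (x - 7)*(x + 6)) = x + 6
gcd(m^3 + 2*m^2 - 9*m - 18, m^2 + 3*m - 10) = 1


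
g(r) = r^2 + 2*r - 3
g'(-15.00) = -28.00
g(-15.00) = 192.00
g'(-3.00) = -4.00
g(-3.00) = 0.00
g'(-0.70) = 0.60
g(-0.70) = -3.91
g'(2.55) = 7.10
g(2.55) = 8.60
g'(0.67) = 3.34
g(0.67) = -1.21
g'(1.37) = 4.74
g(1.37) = 1.62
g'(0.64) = 3.28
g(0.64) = -1.31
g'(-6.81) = -11.62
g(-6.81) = 29.76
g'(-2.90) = -3.80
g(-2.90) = -0.39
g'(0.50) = 3.00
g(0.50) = -1.75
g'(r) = 2*r + 2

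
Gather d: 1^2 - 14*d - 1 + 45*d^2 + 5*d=45*d^2 - 9*d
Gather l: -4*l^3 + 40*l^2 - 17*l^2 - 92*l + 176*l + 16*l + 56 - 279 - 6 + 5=-4*l^3 + 23*l^2 + 100*l - 224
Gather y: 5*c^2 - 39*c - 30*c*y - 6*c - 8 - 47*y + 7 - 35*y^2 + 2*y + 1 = 5*c^2 - 45*c - 35*y^2 + y*(-30*c - 45)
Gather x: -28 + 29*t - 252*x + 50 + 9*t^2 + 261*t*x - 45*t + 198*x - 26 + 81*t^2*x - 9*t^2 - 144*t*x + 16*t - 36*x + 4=x*(81*t^2 + 117*t - 90)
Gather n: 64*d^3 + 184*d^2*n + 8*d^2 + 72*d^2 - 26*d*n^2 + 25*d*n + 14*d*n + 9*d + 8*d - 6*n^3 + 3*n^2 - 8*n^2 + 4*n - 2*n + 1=64*d^3 + 80*d^2 + 17*d - 6*n^3 + n^2*(-26*d - 5) + n*(184*d^2 + 39*d + 2) + 1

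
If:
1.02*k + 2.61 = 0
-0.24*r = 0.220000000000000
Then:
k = -2.56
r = -0.92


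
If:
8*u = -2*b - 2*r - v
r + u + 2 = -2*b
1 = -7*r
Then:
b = v/14 - 53/49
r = -1/7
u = 15/49 - v/7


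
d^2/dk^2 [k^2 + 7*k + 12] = 2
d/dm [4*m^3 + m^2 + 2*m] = 12*m^2 + 2*m + 2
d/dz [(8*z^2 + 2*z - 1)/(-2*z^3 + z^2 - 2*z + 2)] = 2*(8*z^4 + 4*z^3 - 12*z^2 + 17*z + 1)/(4*z^6 - 4*z^5 + 9*z^4 - 12*z^3 + 8*z^2 - 8*z + 4)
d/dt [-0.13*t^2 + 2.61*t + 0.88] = 2.61 - 0.26*t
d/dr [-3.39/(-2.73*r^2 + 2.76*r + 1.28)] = (9.3564 - 18.5094*r)/(-2.73*r^2 + 2.76*r + 1.28)^2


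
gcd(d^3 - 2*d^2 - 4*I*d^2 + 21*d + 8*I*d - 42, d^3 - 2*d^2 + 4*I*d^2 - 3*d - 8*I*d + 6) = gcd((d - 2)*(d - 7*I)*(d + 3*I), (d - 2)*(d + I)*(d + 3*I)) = d^2 + d*(-2 + 3*I) - 6*I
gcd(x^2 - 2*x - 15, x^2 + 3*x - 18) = 1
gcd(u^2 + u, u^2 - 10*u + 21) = 1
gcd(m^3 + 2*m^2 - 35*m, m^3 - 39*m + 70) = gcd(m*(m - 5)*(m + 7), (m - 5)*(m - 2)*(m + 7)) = m^2 + 2*m - 35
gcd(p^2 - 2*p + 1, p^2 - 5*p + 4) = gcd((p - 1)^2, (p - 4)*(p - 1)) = p - 1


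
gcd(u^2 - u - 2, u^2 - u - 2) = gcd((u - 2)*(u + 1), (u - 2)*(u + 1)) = u^2 - u - 2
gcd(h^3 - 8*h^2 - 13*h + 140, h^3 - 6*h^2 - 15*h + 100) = h^2 - h - 20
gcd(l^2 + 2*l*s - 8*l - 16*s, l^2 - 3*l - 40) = l - 8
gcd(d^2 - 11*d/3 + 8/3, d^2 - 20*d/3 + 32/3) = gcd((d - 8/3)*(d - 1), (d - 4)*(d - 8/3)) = d - 8/3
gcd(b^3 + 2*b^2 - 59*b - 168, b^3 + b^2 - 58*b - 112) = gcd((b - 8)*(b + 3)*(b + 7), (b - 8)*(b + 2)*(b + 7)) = b^2 - b - 56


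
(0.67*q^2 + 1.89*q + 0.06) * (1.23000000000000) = 0.8241*q^2 + 2.3247*q + 0.0738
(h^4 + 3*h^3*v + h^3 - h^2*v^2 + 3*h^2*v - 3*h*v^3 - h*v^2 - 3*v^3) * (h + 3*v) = h^5 + 6*h^4*v + h^4 + 8*h^3*v^2 + 6*h^3*v - 6*h^2*v^3 + 8*h^2*v^2 - 9*h*v^4 - 6*h*v^3 - 9*v^4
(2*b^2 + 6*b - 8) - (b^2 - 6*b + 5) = b^2 + 12*b - 13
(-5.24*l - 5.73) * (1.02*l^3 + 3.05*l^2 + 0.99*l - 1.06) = -5.3448*l^4 - 21.8266*l^3 - 22.6641*l^2 - 0.118300000000001*l + 6.0738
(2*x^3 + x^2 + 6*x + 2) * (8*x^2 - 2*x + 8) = 16*x^5 + 4*x^4 + 62*x^3 + 12*x^2 + 44*x + 16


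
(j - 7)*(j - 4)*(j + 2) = j^3 - 9*j^2 + 6*j + 56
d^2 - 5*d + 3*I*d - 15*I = (d - 5)*(d + 3*I)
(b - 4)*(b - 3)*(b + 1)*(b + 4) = b^4 - 2*b^3 - 19*b^2 + 32*b + 48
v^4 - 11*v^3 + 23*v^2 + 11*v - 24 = (v - 8)*(v - 3)*(v - 1)*(v + 1)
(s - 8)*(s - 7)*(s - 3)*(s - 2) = s^4 - 20*s^3 + 137*s^2 - 370*s + 336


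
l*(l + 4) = l^2 + 4*l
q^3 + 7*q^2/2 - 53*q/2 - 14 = (q - 4)*(q + 1/2)*(q + 7)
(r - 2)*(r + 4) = r^2 + 2*r - 8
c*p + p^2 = p*(c + p)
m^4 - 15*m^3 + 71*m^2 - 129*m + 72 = (m - 8)*(m - 3)^2*(m - 1)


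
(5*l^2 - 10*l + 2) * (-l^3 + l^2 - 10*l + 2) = -5*l^5 + 15*l^4 - 62*l^3 + 112*l^2 - 40*l + 4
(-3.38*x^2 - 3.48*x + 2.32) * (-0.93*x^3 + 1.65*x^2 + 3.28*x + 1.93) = 3.1434*x^5 - 2.3406*x^4 - 18.986*x^3 - 14.1098*x^2 + 0.893199999999998*x + 4.4776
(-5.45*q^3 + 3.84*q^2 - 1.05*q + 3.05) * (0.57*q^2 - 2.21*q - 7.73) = -3.1065*q^5 + 14.2333*q^4 + 33.0436*q^3 - 25.6242*q^2 + 1.376*q - 23.5765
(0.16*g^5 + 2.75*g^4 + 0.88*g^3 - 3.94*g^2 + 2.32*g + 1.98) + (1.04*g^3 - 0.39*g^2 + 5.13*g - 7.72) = 0.16*g^5 + 2.75*g^4 + 1.92*g^3 - 4.33*g^2 + 7.45*g - 5.74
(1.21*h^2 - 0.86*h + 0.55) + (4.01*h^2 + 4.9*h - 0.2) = 5.22*h^2 + 4.04*h + 0.35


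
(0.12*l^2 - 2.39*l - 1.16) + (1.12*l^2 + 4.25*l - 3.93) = 1.24*l^2 + 1.86*l - 5.09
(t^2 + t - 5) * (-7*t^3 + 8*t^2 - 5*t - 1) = -7*t^5 + t^4 + 38*t^3 - 46*t^2 + 24*t + 5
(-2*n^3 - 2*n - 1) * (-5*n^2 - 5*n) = 10*n^5 + 10*n^4 + 10*n^3 + 15*n^2 + 5*n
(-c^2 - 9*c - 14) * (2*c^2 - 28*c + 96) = -2*c^4 + 10*c^3 + 128*c^2 - 472*c - 1344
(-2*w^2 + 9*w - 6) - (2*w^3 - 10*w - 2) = -2*w^3 - 2*w^2 + 19*w - 4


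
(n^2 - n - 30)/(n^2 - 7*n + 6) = (n + 5)/(n - 1)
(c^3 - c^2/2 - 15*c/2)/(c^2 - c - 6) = c*(2*c + 5)/(2*(c + 2))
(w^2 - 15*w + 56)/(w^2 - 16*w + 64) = (w - 7)/(w - 8)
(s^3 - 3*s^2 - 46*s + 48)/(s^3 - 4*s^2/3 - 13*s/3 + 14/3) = 3*(s^2 - 2*s - 48)/(3*s^2 - s - 14)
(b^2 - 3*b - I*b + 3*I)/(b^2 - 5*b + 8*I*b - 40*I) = (b^2 - b*(3 + I) + 3*I)/(b^2 + b*(-5 + 8*I) - 40*I)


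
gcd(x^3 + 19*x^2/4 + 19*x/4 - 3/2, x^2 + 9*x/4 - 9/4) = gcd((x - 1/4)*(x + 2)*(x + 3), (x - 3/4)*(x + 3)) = x + 3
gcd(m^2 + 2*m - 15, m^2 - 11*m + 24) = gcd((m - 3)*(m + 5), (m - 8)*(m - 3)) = m - 3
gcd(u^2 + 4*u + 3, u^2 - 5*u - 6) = u + 1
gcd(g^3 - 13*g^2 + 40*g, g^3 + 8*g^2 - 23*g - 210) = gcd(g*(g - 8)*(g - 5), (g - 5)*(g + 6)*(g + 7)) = g - 5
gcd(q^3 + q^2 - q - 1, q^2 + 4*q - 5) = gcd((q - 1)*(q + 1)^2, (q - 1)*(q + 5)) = q - 1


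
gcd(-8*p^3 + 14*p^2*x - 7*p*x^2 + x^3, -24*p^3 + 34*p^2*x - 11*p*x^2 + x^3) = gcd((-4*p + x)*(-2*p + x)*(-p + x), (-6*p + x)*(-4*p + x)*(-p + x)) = 4*p^2 - 5*p*x + x^2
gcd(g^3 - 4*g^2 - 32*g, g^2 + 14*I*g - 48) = 1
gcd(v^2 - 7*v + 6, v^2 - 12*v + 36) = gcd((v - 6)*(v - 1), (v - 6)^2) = v - 6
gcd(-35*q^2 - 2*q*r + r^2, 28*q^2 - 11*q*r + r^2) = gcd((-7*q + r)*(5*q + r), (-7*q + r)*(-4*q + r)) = 7*q - r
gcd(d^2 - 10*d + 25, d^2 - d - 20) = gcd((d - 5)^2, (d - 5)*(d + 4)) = d - 5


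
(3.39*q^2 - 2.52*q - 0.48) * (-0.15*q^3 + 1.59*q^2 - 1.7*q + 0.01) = -0.5085*q^5 + 5.7681*q^4 - 9.6978*q^3 + 3.5547*q^2 + 0.7908*q - 0.0048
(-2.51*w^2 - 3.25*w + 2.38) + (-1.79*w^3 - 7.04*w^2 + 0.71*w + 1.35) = -1.79*w^3 - 9.55*w^2 - 2.54*w + 3.73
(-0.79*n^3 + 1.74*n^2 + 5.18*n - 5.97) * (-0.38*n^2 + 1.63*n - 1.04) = 0.3002*n^5 - 1.9489*n^4 + 1.6894*n^3 + 8.9024*n^2 - 15.1183*n + 6.2088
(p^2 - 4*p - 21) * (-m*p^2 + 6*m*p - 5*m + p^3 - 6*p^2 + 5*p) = -m*p^4 + 10*m*p^3 - 8*m*p^2 - 106*m*p + 105*m + p^5 - 10*p^4 + 8*p^3 + 106*p^2 - 105*p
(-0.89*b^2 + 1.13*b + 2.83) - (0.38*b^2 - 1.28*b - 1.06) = -1.27*b^2 + 2.41*b + 3.89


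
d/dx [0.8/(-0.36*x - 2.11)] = 0.288/(0.36*x + 2.11)^2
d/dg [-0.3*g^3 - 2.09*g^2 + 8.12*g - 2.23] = -0.9*g^2 - 4.18*g + 8.12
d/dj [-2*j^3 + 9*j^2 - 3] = 6*j*(3 - j)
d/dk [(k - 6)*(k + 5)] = 2*k - 1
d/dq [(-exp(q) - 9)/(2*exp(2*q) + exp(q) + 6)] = ((exp(q) + 9)*(4*exp(q) + 1) - 2*exp(2*q) - exp(q) - 6)*exp(q)/(2*exp(2*q) + exp(q) + 6)^2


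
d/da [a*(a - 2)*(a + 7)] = 3*a^2 + 10*a - 14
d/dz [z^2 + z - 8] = 2*z + 1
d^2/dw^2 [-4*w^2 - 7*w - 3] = -8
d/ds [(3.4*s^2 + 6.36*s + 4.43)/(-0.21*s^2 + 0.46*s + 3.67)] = (2.8996*s^2 + 26.8166*s + 21.3034)/(0.0441*s^4 - 0.1932*s^3 - 1.3298*s^2 + 3.3764*s + 13.4689)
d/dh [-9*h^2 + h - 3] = 1 - 18*h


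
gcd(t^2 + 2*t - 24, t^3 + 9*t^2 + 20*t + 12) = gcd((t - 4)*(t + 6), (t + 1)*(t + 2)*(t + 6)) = t + 6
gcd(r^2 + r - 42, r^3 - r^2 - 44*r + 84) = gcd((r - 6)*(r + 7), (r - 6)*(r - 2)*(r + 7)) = r^2 + r - 42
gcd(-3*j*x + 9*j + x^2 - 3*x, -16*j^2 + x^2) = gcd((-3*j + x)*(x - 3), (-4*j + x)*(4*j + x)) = 1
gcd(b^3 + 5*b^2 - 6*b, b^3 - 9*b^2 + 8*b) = b^2 - b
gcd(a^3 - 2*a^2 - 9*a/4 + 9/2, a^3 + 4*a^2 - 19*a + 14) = a - 2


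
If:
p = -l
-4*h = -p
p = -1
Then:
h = -1/4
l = 1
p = -1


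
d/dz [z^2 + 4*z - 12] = 2*z + 4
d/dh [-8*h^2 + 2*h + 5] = 2 - 16*h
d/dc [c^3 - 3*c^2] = 3*c*(c - 2)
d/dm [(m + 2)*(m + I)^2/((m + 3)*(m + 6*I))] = (m + I)*(-(m + 2)*(m + 3)*(m + I) - (m + 2)*(m + I)*(m + 6*I) + (m + 3)*(m + 6*I)*(3*m + 4 + I))/((m + 3)^2*(m + 6*I)^2)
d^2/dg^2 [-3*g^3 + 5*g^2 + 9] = 10 - 18*g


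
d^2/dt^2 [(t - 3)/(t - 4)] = 2/(t - 4)^3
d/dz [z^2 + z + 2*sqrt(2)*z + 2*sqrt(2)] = 2*z + 1 + 2*sqrt(2)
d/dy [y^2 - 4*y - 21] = 2*y - 4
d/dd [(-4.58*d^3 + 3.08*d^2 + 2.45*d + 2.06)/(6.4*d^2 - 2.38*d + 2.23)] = (-29.312*d^4 + 21.8008*d^3 - 53.6506*d^2 - 12.6312*d + 10.3663)/(40.96*d^4 - 30.464*d^3 + 34.2084*d^2 - 10.6148*d + 4.9729)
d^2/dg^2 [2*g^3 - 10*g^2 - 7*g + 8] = 12*g - 20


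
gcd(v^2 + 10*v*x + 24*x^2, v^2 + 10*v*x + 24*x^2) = v^2 + 10*v*x + 24*x^2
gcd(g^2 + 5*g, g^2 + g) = g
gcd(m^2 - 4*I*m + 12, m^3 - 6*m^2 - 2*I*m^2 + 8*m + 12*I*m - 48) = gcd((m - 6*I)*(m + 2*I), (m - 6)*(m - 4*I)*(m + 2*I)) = m + 2*I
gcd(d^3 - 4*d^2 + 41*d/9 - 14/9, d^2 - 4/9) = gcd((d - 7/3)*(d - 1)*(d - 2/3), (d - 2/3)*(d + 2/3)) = d - 2/3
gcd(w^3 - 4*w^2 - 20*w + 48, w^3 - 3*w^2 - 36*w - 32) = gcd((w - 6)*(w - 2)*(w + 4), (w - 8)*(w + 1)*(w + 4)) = w + 4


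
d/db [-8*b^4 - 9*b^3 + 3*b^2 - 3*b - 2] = -32*b^3 - 27*b^2 + 6*b - 3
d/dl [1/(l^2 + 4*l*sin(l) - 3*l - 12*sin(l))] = (-4*l*cos(l) - 2*l - 4*sin(l) + 12*cos(l) + 3)/((l - 3)^2*(l + 4*sin(l))^2)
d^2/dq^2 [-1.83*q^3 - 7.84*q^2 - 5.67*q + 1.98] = -10.98*q - 15.68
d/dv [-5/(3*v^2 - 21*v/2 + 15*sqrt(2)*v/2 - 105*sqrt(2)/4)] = 40*(4*v - 7 + 5*sqrt(2))/(3*(4*v^2 - 14*v + 10*sqrt(2)*v - 35*sqrt(2))^2)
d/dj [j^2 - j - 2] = 2*j - 1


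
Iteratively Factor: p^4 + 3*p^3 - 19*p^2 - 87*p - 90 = (p + 3)*(p^3 - 19*p - 30) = (p - 5)*(p + 3)*(p^2 + 5*p + 6) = (p - 5)*(p + 3)^2*(p + 2)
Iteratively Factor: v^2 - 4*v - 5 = (v + 1)*(v - 5)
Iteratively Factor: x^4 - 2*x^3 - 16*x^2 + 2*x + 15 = (x - 1)*(x^3 - x^2 - 17*x - 15) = (x - 1)*(x + 3)*(x^2 - 4*x - 5) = (x - 1)*(x + 1)*(x + 3)*(x - 5)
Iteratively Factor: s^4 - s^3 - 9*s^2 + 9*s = (s - 3)*(s^3 + 2*s^2 - 3*s) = s*(s - 3)*(s^2 + 2*s - 3) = s*(s - 3)*(s + 3)*(s - 1)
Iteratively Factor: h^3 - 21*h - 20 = (h + 4)*(h^2 - 4*h - 5) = (h - 5)*(h + 4)*(h + 1)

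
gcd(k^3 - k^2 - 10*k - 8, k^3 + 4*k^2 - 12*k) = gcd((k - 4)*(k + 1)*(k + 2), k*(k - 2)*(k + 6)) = 1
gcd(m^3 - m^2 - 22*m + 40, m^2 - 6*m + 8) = m^2 - 6*m + 8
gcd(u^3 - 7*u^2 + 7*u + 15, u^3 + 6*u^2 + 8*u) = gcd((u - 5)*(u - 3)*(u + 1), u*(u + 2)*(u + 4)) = 1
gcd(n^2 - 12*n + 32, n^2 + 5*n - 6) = 1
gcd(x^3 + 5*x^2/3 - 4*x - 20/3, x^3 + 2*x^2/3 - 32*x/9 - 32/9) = x - 2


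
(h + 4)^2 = h^2 + 8*h + 16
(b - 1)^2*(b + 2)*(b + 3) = b^4 + 3*b^3 - 3*b^2 - 7*b + 6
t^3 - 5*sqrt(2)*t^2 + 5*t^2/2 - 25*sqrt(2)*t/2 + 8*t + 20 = (t + 5/2)*(t - 4*sqrt(2))*(t - sqrt(2))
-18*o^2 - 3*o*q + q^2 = (-6*o + q)*(3*o + q)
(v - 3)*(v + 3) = v^2 - 9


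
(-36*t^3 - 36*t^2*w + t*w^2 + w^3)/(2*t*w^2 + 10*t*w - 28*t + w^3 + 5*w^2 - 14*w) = (-36*t^3 - 36*t^2*w + t*w^2 + w^3)/(2*t*w^2 + 10*t*w - 28*t + w^3 + 5*w^2 - 14*w)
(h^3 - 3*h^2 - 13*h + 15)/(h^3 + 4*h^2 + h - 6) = (h - 5)/(h + 2)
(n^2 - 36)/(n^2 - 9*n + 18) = (n + 6)/(n - 3)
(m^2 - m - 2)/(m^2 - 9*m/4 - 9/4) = 4*(-m^2 + m + 2)/(-4*m^2 + 9*m + 9)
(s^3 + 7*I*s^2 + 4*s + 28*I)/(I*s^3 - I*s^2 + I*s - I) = (-I*s^3 + 7*s^2 - 4*I*s + 28)/(s^3 - s^2 + s - 1)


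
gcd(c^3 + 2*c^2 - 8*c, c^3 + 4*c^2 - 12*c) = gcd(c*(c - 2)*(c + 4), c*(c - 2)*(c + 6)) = c^2 - 2*c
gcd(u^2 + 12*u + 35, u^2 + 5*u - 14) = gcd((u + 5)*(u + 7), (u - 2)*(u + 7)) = u + 7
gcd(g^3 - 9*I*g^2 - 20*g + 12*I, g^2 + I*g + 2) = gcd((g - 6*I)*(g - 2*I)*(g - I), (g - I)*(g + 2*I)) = g - I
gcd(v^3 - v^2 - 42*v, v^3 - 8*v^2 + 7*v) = v^2 - 7*v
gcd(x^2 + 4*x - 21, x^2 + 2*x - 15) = x - 3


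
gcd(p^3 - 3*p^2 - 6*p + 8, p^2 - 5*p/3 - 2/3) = 1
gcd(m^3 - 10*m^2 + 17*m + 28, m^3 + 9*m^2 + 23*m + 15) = m + 1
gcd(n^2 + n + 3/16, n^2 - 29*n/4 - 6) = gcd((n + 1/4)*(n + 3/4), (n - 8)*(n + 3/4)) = n + 3/4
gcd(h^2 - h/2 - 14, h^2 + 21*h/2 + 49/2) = h + 7/2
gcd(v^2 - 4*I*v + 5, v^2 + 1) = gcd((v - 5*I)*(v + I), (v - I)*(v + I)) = v + I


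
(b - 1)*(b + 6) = b^2 + 5*b - 6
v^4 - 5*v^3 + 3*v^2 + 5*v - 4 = (v - 4)*(v - 1)^2*(v + 1)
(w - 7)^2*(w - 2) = w^3 - 16*w^2 + 77*w - 98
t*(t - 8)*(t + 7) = t^3 - t^2 - 56*t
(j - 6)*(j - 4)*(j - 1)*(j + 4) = j^4 - 7*j^3 - 10*j^2 + 112*j - 96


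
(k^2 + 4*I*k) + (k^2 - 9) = 2*k^2 + 4*I*k - 9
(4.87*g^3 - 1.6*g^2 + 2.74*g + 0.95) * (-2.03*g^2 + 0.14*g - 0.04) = -9.8861*g^5 + 3.9298*g^4 - 5.981*g^3 - 1.4809*g^2 + 0.0234*g - 0.038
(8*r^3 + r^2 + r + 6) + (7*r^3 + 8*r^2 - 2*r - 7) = 15*r^3 + 9*r^2 - r - 1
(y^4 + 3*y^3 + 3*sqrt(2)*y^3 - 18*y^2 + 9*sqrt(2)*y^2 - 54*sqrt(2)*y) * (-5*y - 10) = -5*y^5 - 25*y^4 - 15*sqrt(2)*y^4 - 75*sqrt(2)*y^3 + 60*y^3 + 180*y^2 + 180*sqrt(2)*y^2 + 540*sqrt(2)*y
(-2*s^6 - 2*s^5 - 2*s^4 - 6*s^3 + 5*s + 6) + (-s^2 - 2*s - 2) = -2*s^6 - 2*s^5 - 2*s^4 - 6*s^3 - s^2 + 3*s + 4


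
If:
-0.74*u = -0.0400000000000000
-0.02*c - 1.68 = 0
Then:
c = -84.00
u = 0.05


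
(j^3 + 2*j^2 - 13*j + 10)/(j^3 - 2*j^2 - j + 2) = (j + 5)/(j + 1)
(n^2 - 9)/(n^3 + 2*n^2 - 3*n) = (n - 3)/(n*(n - 1))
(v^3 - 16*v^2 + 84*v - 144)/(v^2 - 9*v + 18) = (v^2 - 10*v + 24)/(v - 3)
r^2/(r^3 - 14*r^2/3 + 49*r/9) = 9*r/(9*r^2 - 42*r + 49)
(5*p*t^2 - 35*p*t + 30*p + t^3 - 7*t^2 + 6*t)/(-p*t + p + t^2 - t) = (-5*p*t + 30*p - t^2 + 6*t)/(p - t)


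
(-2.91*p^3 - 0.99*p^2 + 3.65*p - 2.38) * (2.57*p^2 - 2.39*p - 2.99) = -7.4787*p^5 + 4.4106*p^4 + 20.4475*p^3 - 11.88*p^2 - 5.2253*p + 7.1162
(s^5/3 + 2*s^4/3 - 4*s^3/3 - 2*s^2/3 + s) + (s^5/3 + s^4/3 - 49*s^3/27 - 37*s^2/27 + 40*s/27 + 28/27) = 2*s^5/3 + s^4 - 85*s^3/27 - 55*s^2/27 + 67*s/27 + 28/27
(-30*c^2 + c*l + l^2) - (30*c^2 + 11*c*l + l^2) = -60*c^2 - 10*c*l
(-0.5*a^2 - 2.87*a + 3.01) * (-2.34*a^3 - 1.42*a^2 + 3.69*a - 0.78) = 1.17*a^5 + 7.4258*a^4 - 4.813*a^3 - 14.4745*a^2 + 13.3455*a - 2.3478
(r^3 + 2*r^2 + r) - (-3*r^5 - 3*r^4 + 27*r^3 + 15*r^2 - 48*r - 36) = 3*r^5 + 3*r^4 - 26*r^3 - 13*r^2 + 49*r + 36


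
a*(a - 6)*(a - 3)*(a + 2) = a^4 - 7*a^3 + 36*a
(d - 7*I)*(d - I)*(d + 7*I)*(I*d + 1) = I*d^4 + 2*d^3 + 48*I*d^2 + 98*d - 49*I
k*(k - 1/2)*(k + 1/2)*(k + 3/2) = k^4 + 3*k^3/2 - k^2/4 - 3*k/8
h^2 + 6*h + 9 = (h + 3)^2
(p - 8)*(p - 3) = p^2 - 11*p + 24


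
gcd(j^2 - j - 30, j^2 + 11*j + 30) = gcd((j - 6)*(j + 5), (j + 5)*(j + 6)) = j + 5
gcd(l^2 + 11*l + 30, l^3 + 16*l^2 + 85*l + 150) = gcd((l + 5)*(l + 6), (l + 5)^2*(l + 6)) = l^2 + 11*l + 30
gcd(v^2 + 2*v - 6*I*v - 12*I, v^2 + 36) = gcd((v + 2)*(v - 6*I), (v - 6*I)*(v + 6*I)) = v - 6*I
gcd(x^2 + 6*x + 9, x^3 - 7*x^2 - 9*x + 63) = x + 3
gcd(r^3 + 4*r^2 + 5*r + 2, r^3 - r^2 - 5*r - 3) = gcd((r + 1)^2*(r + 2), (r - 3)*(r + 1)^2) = r^2 + 2*r + 1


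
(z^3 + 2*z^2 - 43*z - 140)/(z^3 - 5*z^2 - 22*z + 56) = (z + 5)/(z - 2)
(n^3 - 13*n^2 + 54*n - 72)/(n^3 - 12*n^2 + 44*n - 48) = (n - 3)/(n - 2)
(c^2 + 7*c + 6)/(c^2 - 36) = (c + 1)/(c - 6)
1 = 1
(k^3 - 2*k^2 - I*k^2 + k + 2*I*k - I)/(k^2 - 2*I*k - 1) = (k^2 - 2*k + 1)/(k - I)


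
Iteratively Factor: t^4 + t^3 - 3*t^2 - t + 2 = (t + 1)*(t^3 - 3*t + 2) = (t - 1)*(t + 1)*(t^2 + t - 2) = (t - 1)*(t + 1)*(t + 2)*(t - 1)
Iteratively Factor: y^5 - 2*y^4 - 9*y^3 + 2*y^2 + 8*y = (y - 4)*(y^4 + 2*y^3 - y^2 - 2*y) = (y - 4)*(y - 1)*(y^3 + 3*y^2 + 2*y) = y*(y - 4)*(y - 1)*(y^2 + 3*y + 2) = y*(y - 4)*(y - 1)*(y + 1)*(y + 2)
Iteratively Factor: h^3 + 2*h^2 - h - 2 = (h + 1)*(h^2 + h - 2) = (h + 1)*(h + 2)*(h - 1)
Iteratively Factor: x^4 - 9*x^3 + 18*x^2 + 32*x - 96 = (x - 4)*(x^3 - 5*x^2 - 2*x + 24) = (x - 4)*(x - 3)*(x^2 - 2*x - 8) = (x - 4)*(x - 3)*(x + 2)*(x - 4)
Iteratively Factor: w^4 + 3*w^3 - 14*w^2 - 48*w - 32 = (w + 1)*(w^3 + 2*w^2 - 16*w - 32) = (w - 4)*(w + 1)*(w^2 + 6*w + 8) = (w - 4)*(w + 1)*(w + 2)*(w + 4)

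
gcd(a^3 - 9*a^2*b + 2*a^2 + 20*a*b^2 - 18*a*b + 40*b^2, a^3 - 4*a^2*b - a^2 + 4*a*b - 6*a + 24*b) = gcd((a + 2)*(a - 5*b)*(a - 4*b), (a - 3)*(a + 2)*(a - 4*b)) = a^2 - 4*a*b + 2*a - 8*b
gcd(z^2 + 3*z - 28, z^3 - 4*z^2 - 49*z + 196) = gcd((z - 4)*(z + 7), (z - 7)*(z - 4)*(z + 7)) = z^2 + 3*z - 28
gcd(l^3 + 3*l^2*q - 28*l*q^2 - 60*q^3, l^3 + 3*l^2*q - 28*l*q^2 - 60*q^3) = -l^3 - 3*l^2*q + 28*l*q^2 + 60*q^3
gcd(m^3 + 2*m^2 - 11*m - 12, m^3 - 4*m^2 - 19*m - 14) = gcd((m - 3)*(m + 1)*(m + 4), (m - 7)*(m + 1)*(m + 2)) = m + 1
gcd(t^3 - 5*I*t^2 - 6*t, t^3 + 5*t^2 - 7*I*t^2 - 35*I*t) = t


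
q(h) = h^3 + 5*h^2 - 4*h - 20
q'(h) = 3*h^2 + 10*h - 4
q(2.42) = 13.77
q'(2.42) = 37.77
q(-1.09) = -10.99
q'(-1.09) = -11.34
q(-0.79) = -14.21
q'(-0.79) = -10.03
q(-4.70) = 5.43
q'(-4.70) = 15.27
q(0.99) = -18.09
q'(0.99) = 8.84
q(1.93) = -1.91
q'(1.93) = 26.47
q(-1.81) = -2.31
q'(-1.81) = -12.27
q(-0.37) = -17.89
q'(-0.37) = -7.29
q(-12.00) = -980.00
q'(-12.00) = 308.00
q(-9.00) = -308.00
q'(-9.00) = 149.00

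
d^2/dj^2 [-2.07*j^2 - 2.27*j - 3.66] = -4.14000000000000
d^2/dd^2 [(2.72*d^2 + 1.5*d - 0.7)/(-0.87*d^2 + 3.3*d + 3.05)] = (-17.88894*d^3 - 40.12614*d^2 - 35.9397*d - 1.44970000000001)/(0.658503*d^6 - 7.49331*d^5 + 21.497265*d^4 + 16.6023*d^3 - 75.363975*d^2 - 92.09475*d - 28.372625)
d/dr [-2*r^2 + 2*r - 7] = 2 - 4*r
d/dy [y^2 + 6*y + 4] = 2*y + 6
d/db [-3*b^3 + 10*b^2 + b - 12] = -9*b^2 + 20*b + 1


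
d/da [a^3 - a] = 3*a^2 - 1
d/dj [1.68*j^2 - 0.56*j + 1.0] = 3.36*j - 0.56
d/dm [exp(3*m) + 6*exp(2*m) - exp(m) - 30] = (3*exp(2*m) + 12*exp(m) - 1)*exp(m)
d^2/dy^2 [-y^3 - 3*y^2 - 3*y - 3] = -6*y - 6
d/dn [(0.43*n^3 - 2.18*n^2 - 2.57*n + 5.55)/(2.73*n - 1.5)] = (2.3478*n^3 - 7.8864*n^2 + 6.54*n - 11.2965)/(7.4529*n^2 - 8.19*n + 2.25)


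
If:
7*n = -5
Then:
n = -5/7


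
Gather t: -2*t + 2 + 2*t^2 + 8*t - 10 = 2*t^2 + 6*t - 8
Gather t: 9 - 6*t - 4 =5 - 6*t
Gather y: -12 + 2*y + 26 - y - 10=y + 4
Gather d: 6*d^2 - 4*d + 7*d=6*d^2 + 3*d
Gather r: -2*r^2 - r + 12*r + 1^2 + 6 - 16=-2*r^2 + 11*r - 9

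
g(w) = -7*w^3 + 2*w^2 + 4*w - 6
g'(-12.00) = -3068.00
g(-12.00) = 12330.00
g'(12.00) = -2972.00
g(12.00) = -11766.00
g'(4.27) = -361.81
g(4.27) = -497.44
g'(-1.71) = -64.25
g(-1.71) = 28.01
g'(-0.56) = -4.83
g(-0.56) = -6.38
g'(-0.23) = 1.97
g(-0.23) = -6.73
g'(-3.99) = -346.28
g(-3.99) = 454.53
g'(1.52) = -38.44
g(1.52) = -19.88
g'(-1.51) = -49.92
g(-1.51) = 16.62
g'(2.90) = -161.01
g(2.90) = -148.30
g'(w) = -21*w^2 + 4*w + 4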